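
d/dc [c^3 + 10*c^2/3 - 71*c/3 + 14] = 3*c^2 + 20*c/3 - 71/3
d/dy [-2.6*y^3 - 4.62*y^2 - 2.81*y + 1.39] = -7.8*y^2 - 9.24*y - 2.81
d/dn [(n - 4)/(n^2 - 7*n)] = (-n^2 + 8*n - 28)/(n^2*(n^2 - 14*n + 49))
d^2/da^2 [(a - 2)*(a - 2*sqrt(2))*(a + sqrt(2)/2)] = 6*a - 3*sqrt(2) - 4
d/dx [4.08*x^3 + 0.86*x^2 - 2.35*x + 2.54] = 12.24*x^2 + 1.72*x - 2.35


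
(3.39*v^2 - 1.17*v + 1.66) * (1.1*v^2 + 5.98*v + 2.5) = 3.729*v^4 + 18.9852*v^3 + 3.3044*v^2 + 7.0018*v + 4.15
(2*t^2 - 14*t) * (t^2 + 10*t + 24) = 2*t^4 + 6*t^3 - 92*t^2 - 336*t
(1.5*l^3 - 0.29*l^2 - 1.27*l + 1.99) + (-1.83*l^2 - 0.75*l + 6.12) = 1.5*l^3 - 2.12*l^2 - 2.02*l + 8.11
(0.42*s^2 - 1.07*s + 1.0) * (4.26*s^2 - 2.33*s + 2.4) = 1.7892*s^4 - 5.5368*s^3 + 7.7611*s^2 - 4.898*s + 2.4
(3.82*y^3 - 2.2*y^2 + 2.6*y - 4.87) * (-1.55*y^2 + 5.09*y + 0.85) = -5.921*y^5 + 22.8538*y^4 - 11.981*y^3 + 18.9125*y^2 - 22.5783*y - 4.1395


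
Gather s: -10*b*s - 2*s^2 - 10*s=-2*s^2 + s*(-10*b - 10)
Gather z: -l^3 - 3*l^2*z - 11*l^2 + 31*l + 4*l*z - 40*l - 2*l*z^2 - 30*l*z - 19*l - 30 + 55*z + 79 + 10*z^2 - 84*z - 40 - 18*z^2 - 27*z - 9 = -l^3 - 11*l^2 - 28*l + z^2*(-2*l - 8) + z*(-3*l^2 - 26*l - 56)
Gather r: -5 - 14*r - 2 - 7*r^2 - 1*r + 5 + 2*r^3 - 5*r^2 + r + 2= 2*r^3 - 12*r^2 - 14*r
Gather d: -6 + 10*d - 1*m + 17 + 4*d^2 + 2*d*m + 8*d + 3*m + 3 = 4*d^2 + d*(2*m + 18) + 2*m + 14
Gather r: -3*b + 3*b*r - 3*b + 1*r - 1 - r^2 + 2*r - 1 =-6*b - r^2 + r*(3*b + 3) - 2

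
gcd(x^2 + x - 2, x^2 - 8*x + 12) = 1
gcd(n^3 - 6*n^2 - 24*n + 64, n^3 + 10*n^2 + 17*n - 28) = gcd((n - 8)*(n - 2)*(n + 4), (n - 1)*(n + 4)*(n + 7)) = n + 4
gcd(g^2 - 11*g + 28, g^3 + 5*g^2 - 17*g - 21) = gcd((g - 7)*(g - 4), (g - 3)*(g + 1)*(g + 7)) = 1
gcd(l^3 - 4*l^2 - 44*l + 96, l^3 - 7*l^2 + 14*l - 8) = l - 2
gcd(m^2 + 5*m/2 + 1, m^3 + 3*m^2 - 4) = m + 2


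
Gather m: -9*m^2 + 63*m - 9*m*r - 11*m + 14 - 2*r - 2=-9*m^2 + m*(52 - 9*r) - 2*r + 12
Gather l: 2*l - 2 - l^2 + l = -l^2 + 3*l - 2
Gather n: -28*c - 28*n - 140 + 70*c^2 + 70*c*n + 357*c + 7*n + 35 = 70*c^2 + 329*c + n*(70*c - 21) - 105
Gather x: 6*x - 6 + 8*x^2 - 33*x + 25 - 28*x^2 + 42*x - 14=-20*x^2 + 15*x + 5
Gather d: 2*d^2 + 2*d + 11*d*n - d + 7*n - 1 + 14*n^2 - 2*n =2*d^2 + d*(11*n + 1) + 14*n^2 + 5*n - 1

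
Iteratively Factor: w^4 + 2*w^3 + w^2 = (w)*(w^3 + 2*w^2 + w) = w*(w + 1)*(w^2 + w) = w^2*(w + 1)*(w + 1)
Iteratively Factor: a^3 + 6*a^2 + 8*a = (a + 4)*(a^2 + 2*a) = a*(a + 4)*(a + 2)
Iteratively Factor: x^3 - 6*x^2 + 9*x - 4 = (x - 4)*(x^2 - 2*x + 1) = (x - 4)*(x - 1)*(x - 1)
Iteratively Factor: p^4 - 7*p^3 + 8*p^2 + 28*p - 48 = (p - 3)*(p^3 - 4*p^2 - 4*p + 16) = (p - 3)*(p + 2)*(p^2 - 6*p + 8) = (p - 3)*(p - 2)*(p + 2)*(p - 4)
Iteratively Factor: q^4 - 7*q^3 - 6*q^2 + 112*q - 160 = (q + 4)*(q^3 - 11*q^2 + 38*q - 40) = (q - 2)*(q + 4)*(q^2 - 9*q + 20) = (q - 5)*(q - 2)*(q + 4)*(q - 4)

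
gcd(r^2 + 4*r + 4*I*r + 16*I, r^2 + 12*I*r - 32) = r + 4*I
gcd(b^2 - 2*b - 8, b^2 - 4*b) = b - 4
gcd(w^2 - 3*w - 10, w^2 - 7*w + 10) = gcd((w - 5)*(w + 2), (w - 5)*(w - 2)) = w - 5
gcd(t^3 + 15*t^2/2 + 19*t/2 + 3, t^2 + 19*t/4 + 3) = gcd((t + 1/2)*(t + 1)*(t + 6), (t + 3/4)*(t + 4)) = 1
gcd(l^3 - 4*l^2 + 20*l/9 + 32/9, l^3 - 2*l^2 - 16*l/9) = l^2 - 2*l - 16/9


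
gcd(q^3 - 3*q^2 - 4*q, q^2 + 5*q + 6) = 1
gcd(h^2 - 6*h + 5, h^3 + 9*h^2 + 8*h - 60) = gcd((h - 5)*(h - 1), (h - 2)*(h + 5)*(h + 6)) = 1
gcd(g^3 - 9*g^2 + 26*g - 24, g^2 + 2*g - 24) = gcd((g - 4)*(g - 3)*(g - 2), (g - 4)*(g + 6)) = g - 4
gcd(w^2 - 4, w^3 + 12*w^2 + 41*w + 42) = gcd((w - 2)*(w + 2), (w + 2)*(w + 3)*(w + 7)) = w + 2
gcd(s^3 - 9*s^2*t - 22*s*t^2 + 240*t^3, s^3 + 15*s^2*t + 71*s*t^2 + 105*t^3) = s + 5*t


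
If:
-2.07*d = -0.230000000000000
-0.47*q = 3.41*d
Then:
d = 0.11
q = -0.81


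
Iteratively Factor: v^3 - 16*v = (v + 4)*(v^2 - 4*v) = (v - 4)*(v + 4)*(v)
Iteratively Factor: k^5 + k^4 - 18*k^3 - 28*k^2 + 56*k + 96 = (k - 2)*(k^4 + 3*k^3 - 12*k^2 - 52*k - 48) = (k - 2)*(k + 2)*(k^3 + k^2 - 14*k - 24) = (k - 2)*(k + 2)^2*(k^2 - k - 12) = (k - 4)*(k - 2)*(k + 2)^2*(k + 3)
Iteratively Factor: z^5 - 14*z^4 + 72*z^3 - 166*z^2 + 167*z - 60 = (z - 1)*(z^4 - 13*z^3 + 59*z^2 - 107*z + 60) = (z - 5)*(z - 1)*(z^3 - 8*z^2 + 19*z - 12) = (z - 5)*(z - 1)^2*(z^2 - 7*z + 12) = (z - 5)*(z - 3)*(z - 1)^2*(z - 4)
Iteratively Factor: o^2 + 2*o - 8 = (o + 4)*(o - 2)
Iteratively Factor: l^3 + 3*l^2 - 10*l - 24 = (l + 2)*(l^2 + l - 12) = (l + 2)*(l + 4)*(l - 3)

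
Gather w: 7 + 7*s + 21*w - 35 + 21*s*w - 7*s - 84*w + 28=w*(21*s - 63)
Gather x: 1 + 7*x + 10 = 7*x + 11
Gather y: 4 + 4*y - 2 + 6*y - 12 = 10*y - 10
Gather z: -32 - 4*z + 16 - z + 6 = -5*z - 10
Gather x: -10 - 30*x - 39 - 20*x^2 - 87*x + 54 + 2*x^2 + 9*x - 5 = -18*x^2 - 108*x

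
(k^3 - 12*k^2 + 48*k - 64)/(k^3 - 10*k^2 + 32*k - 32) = (k - 4)/(k - 2)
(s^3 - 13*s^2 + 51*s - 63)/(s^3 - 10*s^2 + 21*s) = (s - 3)/s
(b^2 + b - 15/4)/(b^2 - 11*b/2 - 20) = (b - 3/2)/(b - 8)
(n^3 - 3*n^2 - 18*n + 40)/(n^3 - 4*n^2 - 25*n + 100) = (n^2 + 2*n - 8)/(n^2 + n - 20)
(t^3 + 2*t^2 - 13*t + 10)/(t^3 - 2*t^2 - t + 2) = (t + 5)/(t + 1)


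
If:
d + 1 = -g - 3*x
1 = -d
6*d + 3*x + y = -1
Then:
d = -1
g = y - 5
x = 5/3 - y/3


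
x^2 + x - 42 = (x - 6)*(x + 7)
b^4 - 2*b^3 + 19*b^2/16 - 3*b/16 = b*(b - 1)*(b - 3/4)*(b - 1/4)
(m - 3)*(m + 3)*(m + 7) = m^3 + 7*m^2 - 9*m - 63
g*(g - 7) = g^2 - 7*g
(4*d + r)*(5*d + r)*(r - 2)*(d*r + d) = 20*d^3*r^2 - 20*d^3*r - 40*d^3 + 9*d^2*r^3 - 9*d^2*r^2 - 18*d^2*r + d*r^4 - d*r^3 - 2*d*r^2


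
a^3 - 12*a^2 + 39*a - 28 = (a - 7)*(a - 4)*(a - 1)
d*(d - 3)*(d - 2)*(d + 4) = d^4 - d^3 - 14*d^2 + 24*d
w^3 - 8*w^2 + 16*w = w*(w - 4)^2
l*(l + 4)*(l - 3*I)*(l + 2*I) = l^4 + 4*l^3 - I*l^3 + 6*l^2 - 4*I*l^2 + 24*l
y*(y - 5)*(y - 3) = y^3 - 8*y^2 + 15*y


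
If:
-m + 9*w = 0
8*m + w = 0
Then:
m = 0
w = 0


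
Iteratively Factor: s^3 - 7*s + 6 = (s - 1)*(s^2 + s - 6) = (s - 2)*(s - 1)*(s + 3)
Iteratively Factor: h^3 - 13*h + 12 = (h - 1)*(h^2 + h - 12) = (h - 1)*(h + 4)*(h - 3)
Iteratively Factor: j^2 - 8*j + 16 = (j - 4)*(j - 4)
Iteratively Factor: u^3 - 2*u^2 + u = (u)*(u^2 - 2*u + 1) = u*(u - 1)*(u - 1)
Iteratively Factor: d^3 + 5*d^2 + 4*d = (d)*(d^2 + 5*d + 4) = d*(d + 1)*(d + 4)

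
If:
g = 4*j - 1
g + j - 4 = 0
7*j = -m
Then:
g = 3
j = 1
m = -7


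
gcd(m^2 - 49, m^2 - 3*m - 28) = m - 7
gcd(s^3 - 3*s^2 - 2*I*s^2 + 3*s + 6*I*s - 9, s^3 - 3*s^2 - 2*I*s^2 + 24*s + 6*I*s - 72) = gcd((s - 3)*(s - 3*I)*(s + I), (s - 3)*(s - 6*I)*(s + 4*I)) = s - 3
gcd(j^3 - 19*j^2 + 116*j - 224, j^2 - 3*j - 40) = j - 8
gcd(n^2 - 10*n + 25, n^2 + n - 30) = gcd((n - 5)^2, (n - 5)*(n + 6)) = n - 5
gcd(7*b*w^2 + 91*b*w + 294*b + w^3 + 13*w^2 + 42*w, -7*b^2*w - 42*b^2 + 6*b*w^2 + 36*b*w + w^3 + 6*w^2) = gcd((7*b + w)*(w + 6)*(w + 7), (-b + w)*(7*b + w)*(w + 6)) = 7*b*w + 42*b + w^2 + 6*w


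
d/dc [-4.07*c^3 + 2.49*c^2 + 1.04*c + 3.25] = -12.21*c^2 + 4.98*c + 1.04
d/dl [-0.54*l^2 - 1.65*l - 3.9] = -1.08*l - 1.65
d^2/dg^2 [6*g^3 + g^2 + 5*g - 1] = 36*g + 2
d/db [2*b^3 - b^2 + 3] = 2*b*(3*b - 1)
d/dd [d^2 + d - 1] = 2*d + 1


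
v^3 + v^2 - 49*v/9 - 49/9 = (v - 7/3)*(v + 1)*(v + 7/3)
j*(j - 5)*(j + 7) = j^3 + 2*j^2 - 35*j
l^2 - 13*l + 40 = (l - 8)*(l - 5)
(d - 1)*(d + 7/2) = d^2 + 5*d/2 - 7/2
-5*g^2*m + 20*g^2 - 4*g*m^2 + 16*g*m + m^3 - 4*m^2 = (-5*g + m)*(g + m)*(m - 4)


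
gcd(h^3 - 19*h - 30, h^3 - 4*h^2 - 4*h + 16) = h + 2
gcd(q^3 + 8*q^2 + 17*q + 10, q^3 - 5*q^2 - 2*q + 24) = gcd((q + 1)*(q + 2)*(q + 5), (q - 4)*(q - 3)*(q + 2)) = q + 2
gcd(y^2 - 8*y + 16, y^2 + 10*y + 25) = 1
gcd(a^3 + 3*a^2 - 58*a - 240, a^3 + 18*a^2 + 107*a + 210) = a^2 + 11*a + 30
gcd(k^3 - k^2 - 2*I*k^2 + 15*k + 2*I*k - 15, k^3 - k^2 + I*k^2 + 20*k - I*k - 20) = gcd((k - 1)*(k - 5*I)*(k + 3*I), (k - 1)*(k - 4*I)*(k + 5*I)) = k - 1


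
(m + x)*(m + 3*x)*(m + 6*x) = m^3 + 10*m^2*x + 27*m*x^2 + 18*x^3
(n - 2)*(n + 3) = n^2 + n - 6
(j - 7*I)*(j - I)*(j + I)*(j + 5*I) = j^4 - 2*I*j^3 + 36*j^2 - 2*I*j + 35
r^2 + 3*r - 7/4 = (r - 1/2)*(r + 7/2)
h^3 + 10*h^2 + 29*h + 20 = (h + 1)*(h + 4)*(h + 5)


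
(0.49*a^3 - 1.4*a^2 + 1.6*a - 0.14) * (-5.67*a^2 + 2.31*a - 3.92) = -2.7783*a^5 + 9.0699*a^4 - 14.2268*a^3 + 9.9778*a^2 - 6.5954*a + 0.5488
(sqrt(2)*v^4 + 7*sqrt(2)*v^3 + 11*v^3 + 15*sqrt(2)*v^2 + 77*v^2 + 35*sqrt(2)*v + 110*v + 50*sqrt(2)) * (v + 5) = sqrt(2)*v^5 + 11*v^4 + 12*sqrt(2)*v^4 + 50*sqrt(2)*v^3 + 132*v^3 + 110*sqrt(2)*v^2 + 495*v^2 + 225*sqrt(2)*v + 550*v + 250*sqrt(2)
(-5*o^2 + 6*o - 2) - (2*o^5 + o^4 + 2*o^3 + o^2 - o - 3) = -2*o^5 - o^4 - 2*o^3 - 6*o^2 + 7*o + 1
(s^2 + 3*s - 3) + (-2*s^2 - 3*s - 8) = -s^2 - 11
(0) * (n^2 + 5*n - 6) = 0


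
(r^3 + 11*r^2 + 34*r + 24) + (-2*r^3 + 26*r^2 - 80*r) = -r^3 + 37*r^2 - 46*r + 24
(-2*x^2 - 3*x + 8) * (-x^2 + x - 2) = 2*x^4 + x^3 - 7*x^2 + 14*x - 16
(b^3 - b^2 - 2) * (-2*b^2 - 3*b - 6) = -2*b^5 - b^4 - 3*b^3 + 10*b^2 + 6*b + 12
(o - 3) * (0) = 0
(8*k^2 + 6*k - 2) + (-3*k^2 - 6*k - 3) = 5*k^2 - 5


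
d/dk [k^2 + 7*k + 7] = 2*k + 7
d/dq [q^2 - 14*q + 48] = 2*q - 14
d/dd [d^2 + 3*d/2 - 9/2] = 2*d + 3/2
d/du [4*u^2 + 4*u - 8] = 8*u + 4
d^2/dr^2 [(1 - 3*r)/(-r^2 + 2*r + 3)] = 2*((7 - 9*r)*(-r^2 + 2*r + 3) - 4*(r - 1)^2*(3*r - 1))/(-r^2 + 2*r + 3)^3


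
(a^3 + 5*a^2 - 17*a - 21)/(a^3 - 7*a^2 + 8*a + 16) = (a^2 + 4*a - 21)/(a^2 - 8*a + 16)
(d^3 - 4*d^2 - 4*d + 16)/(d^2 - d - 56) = (-d^3 + 4*d^2 + 4*d - 16)/(-d^2 + d + 56)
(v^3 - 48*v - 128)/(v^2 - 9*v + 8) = (v^2 + 8*v + 16)/(v - 1)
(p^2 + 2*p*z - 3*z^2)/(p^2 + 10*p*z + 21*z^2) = (p - z)/(p + 7*z)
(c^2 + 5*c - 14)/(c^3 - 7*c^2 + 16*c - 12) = (c + 7)/(c^2 - 5*c + 6)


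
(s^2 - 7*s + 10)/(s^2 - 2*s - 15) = (s - 2)/(s + 3)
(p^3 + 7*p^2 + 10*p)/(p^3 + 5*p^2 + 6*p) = (p + 5)/(p + 3)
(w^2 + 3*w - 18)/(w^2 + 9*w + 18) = (w - 3)/(w + 3)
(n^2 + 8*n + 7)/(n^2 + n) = (n + 7)/n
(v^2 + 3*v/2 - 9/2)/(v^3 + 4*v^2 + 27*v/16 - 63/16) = 8*(2*v - 3)/(16*v^2 + 16*v - 21)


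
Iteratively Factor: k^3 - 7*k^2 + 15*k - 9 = (k - 3)*(k^2 - 4*k + 3) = (k - 3)*(k - 1)*(k - 3)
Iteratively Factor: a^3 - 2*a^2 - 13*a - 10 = (a + 2)*(a^2 - 4*a - 5) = (a - 5)*(a + 2)*(a + 1)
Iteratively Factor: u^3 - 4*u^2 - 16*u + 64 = (u - 4)*(u^2 - 16) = (u - 4)*(u + 4)*(u - 4)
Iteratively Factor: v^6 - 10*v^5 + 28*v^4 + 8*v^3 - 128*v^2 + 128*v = (v - 2)*(v^5 - 8*v^4 + 12*v^3 + 32*v^2 - 64*v) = (v - 4)*(v - 2)*(v^4 - 4*v^3 - 4*v^2 + 16*v) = v*(v - 4)*(v - 2)*(v^3 - 4*v^2 - 4*v + 16) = v*(v - 4)^2*(v - 2)*(v^2 - 4) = v*(v - 4)^2*(v - 2)^2*(v + 2)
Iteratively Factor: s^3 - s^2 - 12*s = (s + 3)*(s^2 - 4*s) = s*(s + 3)*(s - 4)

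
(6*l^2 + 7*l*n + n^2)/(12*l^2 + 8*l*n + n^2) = (l + n)/(2*l + n)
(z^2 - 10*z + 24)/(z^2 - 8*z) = (z^2 - 10*z + 24)/(z*(z - 8))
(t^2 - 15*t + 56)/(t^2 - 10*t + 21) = (t - 8)/(t - 3)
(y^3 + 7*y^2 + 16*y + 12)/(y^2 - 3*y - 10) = (y^2 + 5*y + 6)/(y - 5)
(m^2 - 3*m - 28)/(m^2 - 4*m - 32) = (m - 7)/(m - 8)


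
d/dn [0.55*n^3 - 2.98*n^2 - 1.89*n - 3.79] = 1.65*n^2 - 5.96*n - 1.89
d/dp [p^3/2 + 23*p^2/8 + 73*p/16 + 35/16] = 3*p^2/2 + 23*p/4 + 73/16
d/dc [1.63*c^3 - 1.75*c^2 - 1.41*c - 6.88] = 4.89*c^2 - 3.5*c - 1.41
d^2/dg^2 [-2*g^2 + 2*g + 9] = -4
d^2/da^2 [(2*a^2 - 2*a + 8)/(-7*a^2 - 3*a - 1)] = 4*(70*a^3 - 567*a^2 - 273*a - 12)/(343*a^6 + 441*a^5 + 336*a^4 + 153*a^3 + 48*a^2 + 9*a + 1)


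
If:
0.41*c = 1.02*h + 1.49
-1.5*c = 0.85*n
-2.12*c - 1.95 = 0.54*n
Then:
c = -1.67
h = -2.13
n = 2.95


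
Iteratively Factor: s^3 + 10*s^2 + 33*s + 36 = (s + 3)*(s^2 + 7*s + 12) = (s + 3)*(s + 4)*(s + 3)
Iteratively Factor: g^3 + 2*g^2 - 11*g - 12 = (g - 3)*(g^2 + 5*g + 4) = (g - 3)*(g + 4)*(g + 1)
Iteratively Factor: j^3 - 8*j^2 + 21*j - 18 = (j - 2)*(j^2 - 6*j + 9) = (j - 3)*(j - 2)*(j - 3)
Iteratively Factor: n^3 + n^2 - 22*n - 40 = (n - 5)*(n^2 + 6*n + 8) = (n - 5)*(n + 2)*(n + 4)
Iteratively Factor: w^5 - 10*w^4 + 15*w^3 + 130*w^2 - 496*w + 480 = (w - 5)*(w^4 - 5*w^3 - 10*w^2 + 80*w - 96) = (w - 5)*(w - 4)*(w^3 - w^2 - 14*w + 24) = (w - 5)*(w - 4)*(w - 2)*(w^2 + w - 12) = (w - 5)*(w - 4)*(w - 3)*(w - 2)*(w + 4)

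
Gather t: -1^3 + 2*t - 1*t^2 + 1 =-t^2 + 2*t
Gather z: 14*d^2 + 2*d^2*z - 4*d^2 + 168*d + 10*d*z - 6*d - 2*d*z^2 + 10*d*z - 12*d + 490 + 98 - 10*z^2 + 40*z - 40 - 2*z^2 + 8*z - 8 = 10*d^2 + 150*d + z^2*(-2*d - 12) + z*(2*d^2 + 20*d + 48) + 540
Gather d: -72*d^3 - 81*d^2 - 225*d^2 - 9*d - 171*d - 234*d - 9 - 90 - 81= -72*d^3 - 306*d^2 - 414*d - 180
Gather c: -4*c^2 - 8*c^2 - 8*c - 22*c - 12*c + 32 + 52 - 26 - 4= -12*c^2 - 42*c + 54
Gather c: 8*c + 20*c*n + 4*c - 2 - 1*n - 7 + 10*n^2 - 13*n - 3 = c*(20*n + 12) + 10*n^2 - 14*n - 12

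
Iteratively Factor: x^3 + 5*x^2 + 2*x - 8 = (x - 1)*(x^2 + 6*x + 8) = (x - 1)*(x + 4)*(x + 2)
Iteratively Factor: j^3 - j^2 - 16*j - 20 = (j + 2)*(j^2 - 3*j - 10) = (j - 5)*(j + 2)*(j + 2)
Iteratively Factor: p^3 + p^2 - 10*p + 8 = (p - 1)*(p^2 + 2*p - 8) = (p - 1)*(p + 4)*(p - 2)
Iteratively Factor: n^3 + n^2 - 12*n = (n + 4)*(n^2 - 3*n) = n*(n + 4)*(n - 3)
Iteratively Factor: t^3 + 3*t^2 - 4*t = (t)*(t^2 + 3*t - 4) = t*(t + 4)*(t - 1)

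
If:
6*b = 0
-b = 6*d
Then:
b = 0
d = 0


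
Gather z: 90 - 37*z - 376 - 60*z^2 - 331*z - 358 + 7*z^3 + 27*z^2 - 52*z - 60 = 7*z^3 - 33*z^2 - 420*z - 704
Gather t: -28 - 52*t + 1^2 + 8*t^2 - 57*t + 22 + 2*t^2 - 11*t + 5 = 10*t^2 - 120*t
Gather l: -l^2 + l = -l^2 + l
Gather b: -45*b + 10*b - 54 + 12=-35*b - 42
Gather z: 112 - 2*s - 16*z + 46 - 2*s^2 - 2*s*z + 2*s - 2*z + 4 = -2*s^2 + z*(-2*s - 18) + 162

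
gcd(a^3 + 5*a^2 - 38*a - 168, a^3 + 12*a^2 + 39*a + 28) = a^2 + 11*a + 28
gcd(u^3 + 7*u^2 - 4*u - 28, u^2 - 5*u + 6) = u - 2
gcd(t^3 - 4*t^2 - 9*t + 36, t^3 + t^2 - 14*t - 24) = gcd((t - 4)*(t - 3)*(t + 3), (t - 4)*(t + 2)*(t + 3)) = t^2 - t - 12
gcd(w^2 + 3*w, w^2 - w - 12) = w + 3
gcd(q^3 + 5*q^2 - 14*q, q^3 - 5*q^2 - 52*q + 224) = q + 7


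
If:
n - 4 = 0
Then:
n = 4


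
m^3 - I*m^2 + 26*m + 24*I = (m - 6*I)*(m + I)*(m + 4*I)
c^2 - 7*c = c*(c - 7)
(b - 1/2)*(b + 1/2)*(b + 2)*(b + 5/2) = b^4 + 9*b^3/2 + 19*b^2/4 - 9*b/8 - 5/4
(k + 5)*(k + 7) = k^2 + 12*k + 35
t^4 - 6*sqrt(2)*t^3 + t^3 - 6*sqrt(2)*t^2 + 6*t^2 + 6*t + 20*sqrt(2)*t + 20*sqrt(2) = (t + 1)*(t - 5*sqrt(2))*(t - 2*sqrt(2))*(t + sqrt(2))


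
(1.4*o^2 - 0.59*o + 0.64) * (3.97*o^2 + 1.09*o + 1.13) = 5.558*o^4 - 0.8163*o^3 + 3.4797*o^2 + 0.0309000000000003*o + 0.7232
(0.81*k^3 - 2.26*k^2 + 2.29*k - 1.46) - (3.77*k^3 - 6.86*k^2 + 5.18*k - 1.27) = -2.96*k^3 + 4.6*k^2 - 2.89*k - 0.19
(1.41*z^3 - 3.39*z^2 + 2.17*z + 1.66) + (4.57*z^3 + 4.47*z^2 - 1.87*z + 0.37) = 5.98*z^3 + 1.08*z^2 + 0.3*z + 2.03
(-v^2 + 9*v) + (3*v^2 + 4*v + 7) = 2*v^2 + 13*v + 7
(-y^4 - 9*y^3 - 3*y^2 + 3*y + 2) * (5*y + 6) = -5*y^5 - 51*y^4 - 69*y^3 - 3*y^2 + 28*y + 12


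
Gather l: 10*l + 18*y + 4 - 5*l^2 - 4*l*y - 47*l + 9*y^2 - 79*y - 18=-5*l^2 + l*(-4*y - 37) + 9*y^2 - 61*y - 14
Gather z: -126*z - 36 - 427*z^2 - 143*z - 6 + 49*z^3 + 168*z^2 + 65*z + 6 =49*z^3 - 259*z^2 - 204*z - 36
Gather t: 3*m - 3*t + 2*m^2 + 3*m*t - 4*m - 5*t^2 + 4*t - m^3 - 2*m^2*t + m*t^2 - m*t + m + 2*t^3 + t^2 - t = -m^3 + 2*m^2 + 2*t^3 + t^2*(m - 4) + t*(-2*m^2 + 2*m)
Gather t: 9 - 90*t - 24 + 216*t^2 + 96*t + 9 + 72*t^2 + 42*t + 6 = 288*t^2 + 48*t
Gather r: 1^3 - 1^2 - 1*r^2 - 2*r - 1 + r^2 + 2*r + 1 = 0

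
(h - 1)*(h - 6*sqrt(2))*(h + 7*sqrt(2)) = h^3 - h^2 + sqrt(2)*h^2 - 84*h - sqrt(2)*h + 84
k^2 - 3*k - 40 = (k - 8)*(k + 5)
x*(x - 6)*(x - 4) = x^3 - 10*x^2 + 24*x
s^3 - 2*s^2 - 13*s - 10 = (s - 5)*(s + 1)*(s + 2)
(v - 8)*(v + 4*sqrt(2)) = v^2 - 8*v + 4*sqrt(2)*v - 32*sqrt(2)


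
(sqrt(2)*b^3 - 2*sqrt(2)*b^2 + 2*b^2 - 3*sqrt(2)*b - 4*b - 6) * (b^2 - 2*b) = sqrt(2)*b^5 - 4*sqrt(2)*b^4 + 2*b^4 - 8*b^3 + sqrt(2)*b^3 + 2*b^2 + 6*sqrt(2)*b^2 + 12*b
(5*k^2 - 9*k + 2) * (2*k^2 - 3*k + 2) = 10*k^4 - 33*k^3 + 41*k^2 - 24*k + 4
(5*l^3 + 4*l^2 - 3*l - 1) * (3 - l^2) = -5*l^5 - 4*l^4 + 18*l^3 + 13*l^2 - 9*l - 3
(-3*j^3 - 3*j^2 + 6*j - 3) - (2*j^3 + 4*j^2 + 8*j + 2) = -5*j^3 - 7*j^2 - 2*j - 5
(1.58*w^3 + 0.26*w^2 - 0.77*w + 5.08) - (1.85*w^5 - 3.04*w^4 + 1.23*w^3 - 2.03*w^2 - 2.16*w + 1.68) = -1.85*w^5 + 3.04*w^4 + 0.35*w^3 + 2.29*w^2 + 1.39*w + 3.4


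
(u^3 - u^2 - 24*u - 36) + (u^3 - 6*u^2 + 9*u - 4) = 2*u^3 - 7*u^2 - 15*u - 40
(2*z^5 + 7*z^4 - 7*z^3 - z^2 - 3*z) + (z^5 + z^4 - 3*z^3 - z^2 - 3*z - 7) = 3*z^5 + 8*z^4 - 10*z^3 - 2*z^2 - 6*z - 7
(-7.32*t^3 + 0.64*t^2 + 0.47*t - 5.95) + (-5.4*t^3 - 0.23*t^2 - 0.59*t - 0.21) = -12.72*t^3 + 0.41*t^2 - 0.12*t - 6.16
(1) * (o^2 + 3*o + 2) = o^2 + 3*o + 2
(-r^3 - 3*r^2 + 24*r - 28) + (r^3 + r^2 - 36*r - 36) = -2*r^2 - 12*r - 64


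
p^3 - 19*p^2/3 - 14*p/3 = p*(p - 7)*(p + 2/3)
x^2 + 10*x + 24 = (x + 4)*(x + 6)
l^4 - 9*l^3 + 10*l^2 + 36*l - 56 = (l - 7)*(l - 2)^2*(l + 2)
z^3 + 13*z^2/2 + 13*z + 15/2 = (z + 1)*(z + 5/2)*(z + 3)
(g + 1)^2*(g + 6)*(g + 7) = g^4 + 15*g^3 + 69*g^2 + 97*g + 42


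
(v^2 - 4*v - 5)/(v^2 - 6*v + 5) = (v + 1)/(v - 1)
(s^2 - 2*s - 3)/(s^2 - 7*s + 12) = (s + 1)/(s - 4)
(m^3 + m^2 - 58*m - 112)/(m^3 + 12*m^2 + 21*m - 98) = (m^2 - 6*m - 16)/(m^2 + 5*m - 14)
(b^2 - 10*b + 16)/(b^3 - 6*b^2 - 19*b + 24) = (b - 2)/(b^2 + 2*b - 3)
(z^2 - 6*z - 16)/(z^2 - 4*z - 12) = (z - 8)/(z - 6)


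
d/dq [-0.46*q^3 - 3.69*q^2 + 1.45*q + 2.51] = -1.38*q^2 - 7.38*q + 1.45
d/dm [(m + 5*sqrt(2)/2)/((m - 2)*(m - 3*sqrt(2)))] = (2*(m - 2)*(m - 3*sqrt(2)) - (m - 2)*(2*m + 5*sqrt(2)) - (m - 3*sqrt(2))*(2*m + 5*sqrt(2)))/(2*(m - 2)^2*(m - 3*sqrt(2))^2)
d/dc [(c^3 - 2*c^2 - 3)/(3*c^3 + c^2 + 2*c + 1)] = (7*c^4 + 4*c^3 + 26*c^2 + 2*c + 6)/(9*c^6 + 6*c^5 + 13*c^4 + 10*c^3 + 6*c^2 + 4*c + 1)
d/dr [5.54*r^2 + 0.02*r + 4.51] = 11.08*r + 0.02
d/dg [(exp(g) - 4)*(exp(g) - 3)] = (2*exp(g) - 7)*exp(g)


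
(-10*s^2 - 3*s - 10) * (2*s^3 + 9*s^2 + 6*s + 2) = -20*s^5 - 96*s^4 - 107*s^3 - 128*s^2 - 66*s - 20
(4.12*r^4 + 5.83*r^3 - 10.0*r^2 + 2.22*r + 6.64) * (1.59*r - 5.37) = 6.5508*r^5 - 12.8547*r^4 - 47.2071*r^3 + 57.2298*r^2 - 1.3638*r - 35.6568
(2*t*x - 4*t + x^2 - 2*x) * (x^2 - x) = 2*t*x^3 - 6*t*x^2 + 4*t*x + x^4 - 3*x^3 + 2*x^2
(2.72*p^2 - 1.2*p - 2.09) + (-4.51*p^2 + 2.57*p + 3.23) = -1.79*p^2 + 1.37*p + 1.14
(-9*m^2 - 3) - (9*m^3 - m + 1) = -9*m^3 - 9*m^2 + m - 4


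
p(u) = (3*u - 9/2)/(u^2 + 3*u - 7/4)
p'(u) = (-2*u - 3)*(3*u - 9/2)/(u^2 + 3*u - 7/4)^2 + 3/(u^2 + 3*u - 7/4)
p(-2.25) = 3.27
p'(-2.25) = -2.30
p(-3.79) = -12.76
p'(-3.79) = -44.55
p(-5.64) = -1.63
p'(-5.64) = -0.80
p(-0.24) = 2.16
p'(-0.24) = 1.02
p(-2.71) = 4.98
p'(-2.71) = -5.94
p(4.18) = 0.28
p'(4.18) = -0.01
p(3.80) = 0.29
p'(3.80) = -0.00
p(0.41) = 9.29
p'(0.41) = 92.35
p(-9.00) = -0.60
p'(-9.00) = -0.12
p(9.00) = 0.21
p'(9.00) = -0.01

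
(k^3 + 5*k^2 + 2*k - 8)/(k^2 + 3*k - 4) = k + 2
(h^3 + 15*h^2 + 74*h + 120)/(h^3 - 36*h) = (h^2 + 9*h + 20)/(h*(h - 6))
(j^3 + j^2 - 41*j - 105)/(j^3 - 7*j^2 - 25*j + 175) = (j + 3)/(j - 5)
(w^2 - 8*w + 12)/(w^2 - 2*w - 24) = (w - 2)/(w + 4)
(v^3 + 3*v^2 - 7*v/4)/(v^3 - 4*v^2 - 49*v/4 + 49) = v*(2*v - 1)/(2*v^2 - 15*v + 28)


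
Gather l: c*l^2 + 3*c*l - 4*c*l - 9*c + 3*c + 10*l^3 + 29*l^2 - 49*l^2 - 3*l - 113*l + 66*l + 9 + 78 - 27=-6*c + 10*l^3 + l^2*(c - 20) + l*(-c - 50) + 60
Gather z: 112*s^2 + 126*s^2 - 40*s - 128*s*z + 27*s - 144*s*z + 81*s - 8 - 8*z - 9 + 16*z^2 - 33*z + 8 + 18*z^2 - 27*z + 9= 238*s^2 + 68*s + 34*z^2 + z*(-272*s - 68)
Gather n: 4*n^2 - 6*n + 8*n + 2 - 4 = 4*n^2 + 2*n - 2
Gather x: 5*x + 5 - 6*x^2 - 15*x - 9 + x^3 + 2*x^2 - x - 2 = x^3 - 4*x^2 - 11*x - 6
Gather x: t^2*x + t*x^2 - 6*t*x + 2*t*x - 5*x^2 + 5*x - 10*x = x^2*(t - 5) + x*(t^2 - 4*t - 5)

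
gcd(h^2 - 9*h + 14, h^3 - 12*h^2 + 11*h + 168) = h - 7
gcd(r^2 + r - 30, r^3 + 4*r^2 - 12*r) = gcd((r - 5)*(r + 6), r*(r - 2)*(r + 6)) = r + 6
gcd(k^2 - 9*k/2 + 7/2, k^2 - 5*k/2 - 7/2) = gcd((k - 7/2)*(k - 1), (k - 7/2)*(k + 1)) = k - 7/2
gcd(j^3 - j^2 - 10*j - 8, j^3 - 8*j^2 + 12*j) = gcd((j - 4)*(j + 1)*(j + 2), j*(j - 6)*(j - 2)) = 1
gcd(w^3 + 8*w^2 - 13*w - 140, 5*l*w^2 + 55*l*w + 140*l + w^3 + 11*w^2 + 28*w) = w + 7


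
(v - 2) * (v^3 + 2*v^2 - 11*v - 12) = v^4 - 15*v^2 + 10*v + 24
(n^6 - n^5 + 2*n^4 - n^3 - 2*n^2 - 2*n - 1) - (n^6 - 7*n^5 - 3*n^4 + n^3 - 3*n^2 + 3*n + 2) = 6*n^5 + 5*n^4 - 2*n^3 + n^2 - 5*n - 3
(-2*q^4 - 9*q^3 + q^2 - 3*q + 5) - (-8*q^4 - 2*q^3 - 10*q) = 6*q^4 - 7*q^3 + q^2 + 7*q + 5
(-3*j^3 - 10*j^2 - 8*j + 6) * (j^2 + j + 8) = -3*j^5 - 13*j^4 - 42*j^3 - 82*j^2 - 58*j + 48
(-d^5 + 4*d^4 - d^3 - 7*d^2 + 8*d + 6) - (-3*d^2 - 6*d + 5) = -d^5 + 4*d^4 - d^3 - 4*d^2 + 14*d + 1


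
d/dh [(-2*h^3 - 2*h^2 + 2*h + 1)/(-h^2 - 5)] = 2*(h^4 + 16*h^2 + 11*h - 5)/(h^4 + 10*h^2 + 25)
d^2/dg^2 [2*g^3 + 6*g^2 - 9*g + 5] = 12*g + 12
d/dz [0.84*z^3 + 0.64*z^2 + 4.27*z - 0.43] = 2.52*z^2 + 1.28*z + 4.27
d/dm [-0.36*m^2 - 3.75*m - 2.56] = -0.72*m - 3.75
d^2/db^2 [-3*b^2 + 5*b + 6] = -6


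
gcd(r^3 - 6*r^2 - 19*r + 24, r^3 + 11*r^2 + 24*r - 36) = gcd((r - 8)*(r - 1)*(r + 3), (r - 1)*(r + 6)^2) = r - 1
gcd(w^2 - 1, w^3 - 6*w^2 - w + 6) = w^2 - 1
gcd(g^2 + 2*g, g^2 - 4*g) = g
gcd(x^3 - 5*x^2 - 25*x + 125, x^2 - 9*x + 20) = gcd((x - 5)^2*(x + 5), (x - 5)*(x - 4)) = x - 5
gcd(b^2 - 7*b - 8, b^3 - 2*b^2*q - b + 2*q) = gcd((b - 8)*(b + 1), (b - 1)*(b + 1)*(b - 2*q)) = b + 1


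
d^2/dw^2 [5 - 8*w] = 0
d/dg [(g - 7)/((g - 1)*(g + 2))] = (-g^2 + 14*g + 5)/(g^4 + 2*g^3 - 3*g^2 - 4*g + 4)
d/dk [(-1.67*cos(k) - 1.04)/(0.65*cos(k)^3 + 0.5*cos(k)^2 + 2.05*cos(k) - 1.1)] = -(2.171*cos(k)^3 + 2.863*cos(k)^2 + 1.04*cos(k) + 3.969)*sin(k)/(0.65*cos(k)^3 + 0.5*cos(k)^2 + 2.05*cos(k) - 1.1)^2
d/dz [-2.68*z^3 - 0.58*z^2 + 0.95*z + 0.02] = -8.04*z^2 - 1.16*z + 0.95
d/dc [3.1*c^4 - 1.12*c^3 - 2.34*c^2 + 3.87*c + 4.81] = 12.4*c^3 - 3.36*c^2 - 4.68*c + 3.87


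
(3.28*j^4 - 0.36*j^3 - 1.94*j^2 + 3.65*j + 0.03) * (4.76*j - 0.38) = 15.6128*j^5 - 2.96*j^4 - 9.0976*j^3 + 18.1112*j^2 - 1.2442*j - 0.0114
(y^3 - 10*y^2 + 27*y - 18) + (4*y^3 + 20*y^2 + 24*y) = 5*y^3 + 10*y^2 + 51*y - 18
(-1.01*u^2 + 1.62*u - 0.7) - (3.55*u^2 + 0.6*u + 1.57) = -4.56*u^2 + 1.02*u - 2.27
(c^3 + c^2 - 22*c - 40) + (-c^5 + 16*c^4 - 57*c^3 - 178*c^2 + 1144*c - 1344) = -c^5 + 16*c^4 - 56*c^3 - 177*c^2 + 1122*c - 1384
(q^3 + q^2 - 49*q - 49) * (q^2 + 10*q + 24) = q^5 + 11*q^4 - 15*q^3 - 515*q^2 - 1666*q - 1176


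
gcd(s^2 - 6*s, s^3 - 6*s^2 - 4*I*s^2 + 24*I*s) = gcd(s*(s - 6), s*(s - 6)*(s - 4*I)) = s^2 - 6*s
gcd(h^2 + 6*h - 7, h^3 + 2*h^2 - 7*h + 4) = h - 1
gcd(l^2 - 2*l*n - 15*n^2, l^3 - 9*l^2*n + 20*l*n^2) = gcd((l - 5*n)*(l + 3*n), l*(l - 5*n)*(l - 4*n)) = l - 5*n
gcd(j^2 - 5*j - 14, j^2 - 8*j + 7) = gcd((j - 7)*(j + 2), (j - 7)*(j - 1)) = j - 7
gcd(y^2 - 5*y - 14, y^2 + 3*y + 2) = y + 2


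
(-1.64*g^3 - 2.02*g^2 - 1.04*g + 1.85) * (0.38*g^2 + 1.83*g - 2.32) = -0.6232*g^5 - 3.7688*g^4 - 0.287000000000001*g^3 + 3.4862*g^2 + 5.7983*g - 4.292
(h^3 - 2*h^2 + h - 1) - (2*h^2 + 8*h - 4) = h^3 - 4*h^2 - 7*h + 3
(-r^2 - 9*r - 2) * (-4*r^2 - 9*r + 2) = 4*r^4 + 45*r^3 + 87*r^2 - 4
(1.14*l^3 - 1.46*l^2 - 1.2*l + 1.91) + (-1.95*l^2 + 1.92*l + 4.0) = 1.14*l^3 - 3.41*l^2 + 0.72*l + 5.91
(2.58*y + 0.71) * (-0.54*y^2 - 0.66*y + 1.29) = -1.3932*y^3 - 2.0862*y^2 + 2.8596*y + 0.9159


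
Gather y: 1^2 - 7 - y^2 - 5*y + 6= -y^2 - 5*y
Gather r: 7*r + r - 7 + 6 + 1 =8*r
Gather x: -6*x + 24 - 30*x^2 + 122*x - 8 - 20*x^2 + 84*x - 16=-50*x^2 + 200*x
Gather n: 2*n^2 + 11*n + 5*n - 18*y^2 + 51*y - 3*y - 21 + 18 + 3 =2*n^2 + 16*n - 18*y^2 + 48*y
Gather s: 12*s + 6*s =18*s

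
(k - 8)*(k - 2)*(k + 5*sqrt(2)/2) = k^3 - 10*k^2 + 5*sqrt(2)*k^2/2 - 25*sqrt(2)*k + 16*k + 40*sqrt(2)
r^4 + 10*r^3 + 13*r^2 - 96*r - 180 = (r - 3)*(r + 2)*(r + 5)*(r + 6)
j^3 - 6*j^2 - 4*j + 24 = (j - 6)*(j - 2)*(j + 2)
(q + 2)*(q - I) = q^2 + 2*q - I*q - 2*I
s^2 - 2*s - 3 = (s - 3)*(s + 1)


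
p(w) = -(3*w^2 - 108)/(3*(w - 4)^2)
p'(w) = -2*w/(w - 4)^2 + 2*(3*w^2 - 108)/(3*(w - 4)^3) = 8*w/(w - 4)^3 - 72/(w - 4)^3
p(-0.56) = 1.72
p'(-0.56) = 0.81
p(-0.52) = 1.75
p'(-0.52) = 0.82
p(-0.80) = 1.53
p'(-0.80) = 0.71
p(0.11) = 2.38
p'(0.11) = 1.21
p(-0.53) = 1.74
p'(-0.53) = 0.82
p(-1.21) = 1.27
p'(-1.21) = 0.58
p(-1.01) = 1.39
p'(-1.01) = 0.64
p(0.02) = 2.27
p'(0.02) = 1.14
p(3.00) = 27.00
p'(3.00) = 48.00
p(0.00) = 2.25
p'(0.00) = 1.12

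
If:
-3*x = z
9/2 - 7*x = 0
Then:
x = 9/14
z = -27/14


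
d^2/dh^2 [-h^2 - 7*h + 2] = -2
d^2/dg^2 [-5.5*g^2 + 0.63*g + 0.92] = -11.0000000000000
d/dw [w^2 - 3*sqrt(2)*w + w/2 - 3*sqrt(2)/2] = 2*w - 3*sqrt(2) + 1/2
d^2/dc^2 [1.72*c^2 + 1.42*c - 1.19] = 3.44000000000000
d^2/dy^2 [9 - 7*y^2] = -14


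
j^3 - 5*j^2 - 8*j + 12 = (j - 6)*(j - 1)*(j + 2)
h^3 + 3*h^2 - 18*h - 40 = (h - 4)*(h + 2)*(h + 5)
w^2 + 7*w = w*(w + 7)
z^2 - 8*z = z*(z - 8)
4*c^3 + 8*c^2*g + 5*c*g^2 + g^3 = (c + g)*(2*c + g)^2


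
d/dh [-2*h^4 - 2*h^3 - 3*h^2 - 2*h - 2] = -8*h^3 - 6*h^2 - 6*h - 2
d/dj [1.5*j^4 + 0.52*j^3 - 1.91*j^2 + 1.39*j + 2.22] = 6.0*j^3 + 1.56*j^2 - 3.82*j + 1.39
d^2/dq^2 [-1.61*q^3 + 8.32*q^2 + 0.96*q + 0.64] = 16.64 - 9.66*q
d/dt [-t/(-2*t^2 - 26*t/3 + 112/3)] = 3*(-3*t^2 - 56)/(2*(9*t^4 + 78*t^3 - 167*t^2 - 1456*t + 3136))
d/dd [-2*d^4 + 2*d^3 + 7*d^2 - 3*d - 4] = -8*d^3 + 6*d^2 + 14*d - 3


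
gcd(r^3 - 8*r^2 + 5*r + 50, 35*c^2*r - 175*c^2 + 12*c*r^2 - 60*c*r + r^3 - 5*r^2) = r - 5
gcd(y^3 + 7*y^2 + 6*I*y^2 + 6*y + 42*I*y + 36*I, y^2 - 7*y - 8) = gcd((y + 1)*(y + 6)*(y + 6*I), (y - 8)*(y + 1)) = y + 1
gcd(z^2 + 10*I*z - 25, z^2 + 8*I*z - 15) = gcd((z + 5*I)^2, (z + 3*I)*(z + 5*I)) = z + 5*I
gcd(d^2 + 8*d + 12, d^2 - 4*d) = 1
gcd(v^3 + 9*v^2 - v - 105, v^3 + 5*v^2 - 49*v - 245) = v^2 + 12*v + 35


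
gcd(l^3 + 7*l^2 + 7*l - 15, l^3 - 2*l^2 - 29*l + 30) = l^2 + 4*l - 5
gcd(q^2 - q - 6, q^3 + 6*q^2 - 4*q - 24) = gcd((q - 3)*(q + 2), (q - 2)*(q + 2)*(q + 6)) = q + 2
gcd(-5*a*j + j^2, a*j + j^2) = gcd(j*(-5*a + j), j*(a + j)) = j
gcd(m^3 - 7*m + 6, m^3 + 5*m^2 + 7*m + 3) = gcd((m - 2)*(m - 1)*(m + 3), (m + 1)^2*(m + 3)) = m + 3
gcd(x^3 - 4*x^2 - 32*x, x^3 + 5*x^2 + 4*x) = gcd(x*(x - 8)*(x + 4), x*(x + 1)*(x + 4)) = x^2 + 4*x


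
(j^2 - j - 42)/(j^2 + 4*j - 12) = (j - 7)/(j - 2)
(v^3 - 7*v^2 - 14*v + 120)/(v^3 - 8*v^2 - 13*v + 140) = (v - 6)/(v - 7)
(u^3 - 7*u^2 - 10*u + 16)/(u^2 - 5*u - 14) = (u^2 - 9*u + 8)/(u - 7)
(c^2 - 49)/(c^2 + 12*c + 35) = (c - 7)/(c + 5)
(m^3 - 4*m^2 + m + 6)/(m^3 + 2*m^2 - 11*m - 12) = (m - 2)/(m + 4)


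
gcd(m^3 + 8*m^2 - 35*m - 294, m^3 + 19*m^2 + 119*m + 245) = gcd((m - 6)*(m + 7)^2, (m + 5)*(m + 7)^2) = m^2 + 14*m + 49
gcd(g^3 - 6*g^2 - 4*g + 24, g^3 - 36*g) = g - 6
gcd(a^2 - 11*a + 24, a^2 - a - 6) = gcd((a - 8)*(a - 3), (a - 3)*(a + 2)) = a - 3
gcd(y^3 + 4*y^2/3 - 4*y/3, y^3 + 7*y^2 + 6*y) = y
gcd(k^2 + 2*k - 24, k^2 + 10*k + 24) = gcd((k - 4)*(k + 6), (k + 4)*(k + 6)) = k + 6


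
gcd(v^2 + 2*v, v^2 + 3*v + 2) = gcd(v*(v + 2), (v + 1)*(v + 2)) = v + 2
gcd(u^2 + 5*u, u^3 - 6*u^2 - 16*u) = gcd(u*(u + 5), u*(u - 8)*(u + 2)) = u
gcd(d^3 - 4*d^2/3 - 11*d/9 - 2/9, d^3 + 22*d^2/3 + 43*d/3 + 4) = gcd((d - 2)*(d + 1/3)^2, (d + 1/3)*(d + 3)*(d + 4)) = d + 1/3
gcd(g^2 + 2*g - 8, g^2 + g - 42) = 1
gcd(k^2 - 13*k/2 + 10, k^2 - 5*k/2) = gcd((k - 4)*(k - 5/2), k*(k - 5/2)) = k - 5/2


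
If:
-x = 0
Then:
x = 0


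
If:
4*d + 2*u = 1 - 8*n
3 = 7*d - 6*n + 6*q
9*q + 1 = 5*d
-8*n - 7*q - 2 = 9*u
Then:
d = 137/374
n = 133/6732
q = 311/3366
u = -1049/3366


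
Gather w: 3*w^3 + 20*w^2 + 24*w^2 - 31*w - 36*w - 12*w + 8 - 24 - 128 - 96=3*w^3 + 44*w^2 - 79*w - 240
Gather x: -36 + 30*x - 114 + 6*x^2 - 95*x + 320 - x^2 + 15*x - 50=5*x^2 - 50*x + 120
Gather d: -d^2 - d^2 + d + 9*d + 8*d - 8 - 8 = -2*d^2 + 18*d - 16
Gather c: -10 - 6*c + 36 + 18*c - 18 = 12*c + 8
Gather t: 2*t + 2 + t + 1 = 3*t + 3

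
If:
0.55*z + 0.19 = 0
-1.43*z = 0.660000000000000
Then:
No Solution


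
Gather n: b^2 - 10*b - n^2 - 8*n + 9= b^2 - 10*b - n^2 - 8*n + 9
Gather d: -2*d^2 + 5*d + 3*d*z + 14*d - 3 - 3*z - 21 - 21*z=-2*d^2 + d*(3*z + 19) - 24*z - 24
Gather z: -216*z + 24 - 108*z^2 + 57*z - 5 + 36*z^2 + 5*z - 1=-72*z^2 - 154*z + 18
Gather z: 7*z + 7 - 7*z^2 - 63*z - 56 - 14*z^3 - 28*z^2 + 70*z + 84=-14*z^3 - 35*z^2 + 14*z + 35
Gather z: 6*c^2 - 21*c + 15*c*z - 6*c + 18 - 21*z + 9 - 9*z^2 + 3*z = 6*c^2 - 27*c - 9*z^2 + z*(15*c - 18) + 27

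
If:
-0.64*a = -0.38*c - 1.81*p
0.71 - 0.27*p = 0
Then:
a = 0.59375*c + 7.4369212962963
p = 2.63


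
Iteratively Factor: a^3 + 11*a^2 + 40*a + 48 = (a + 3)*(a^2 + 8*a + 16) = (a + 3)*(a + 4)*(a + 4)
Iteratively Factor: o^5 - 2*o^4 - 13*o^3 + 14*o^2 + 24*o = (o - 4)*(o^4 + 2*o^3 - 5*o^2 - 6*o) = (o - 4)*(o - 2)*(o^3 + 4*o^2 + 3*o) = (o - 4)*(o - 2)*(o + 3)*(o^2 + o) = (o - 4)*(o - 2)*(o + 1)*(o + 3)*(o)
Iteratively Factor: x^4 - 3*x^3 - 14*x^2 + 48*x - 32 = (x - 2)*(x^3 - x^2 - 16*x + 16) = (x - 2)*(x + 4)*(x^2 - 5*x + 4) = (x - 4)*(x - 2)*(x + 4)*(x - 1)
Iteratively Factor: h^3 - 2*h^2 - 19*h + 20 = (h - 5)*(h^2 + 3*h - 4) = (h - 5)*(h - 1)*(h + 4)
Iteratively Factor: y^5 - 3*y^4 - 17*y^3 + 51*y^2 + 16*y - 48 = (y + 4)*(y^4 - 7*y^3 + 11*y^2 + 7*y - 12) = (y + 1)*(y + 4)*(y^3 - 8*y^2 + 19*y - 12) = (y - 3)*(y + 1)*(y + 4)*(y^2 - 5*y + 4) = (y - 4)*(y - 3)*(y + 1)*(y + 4)*(y - 1)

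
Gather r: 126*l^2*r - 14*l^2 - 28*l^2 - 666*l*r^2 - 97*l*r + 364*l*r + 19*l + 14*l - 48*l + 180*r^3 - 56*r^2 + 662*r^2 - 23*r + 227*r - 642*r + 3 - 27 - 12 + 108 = -42*l^2 - 15*l + 180*r^3 + r^2*(606 - 666*l) + r*(126*l^2 + 267*l - 438) + 72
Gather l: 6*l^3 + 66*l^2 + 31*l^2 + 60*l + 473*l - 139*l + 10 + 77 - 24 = 6*l^3 + 97*l^2 + 394*l + 63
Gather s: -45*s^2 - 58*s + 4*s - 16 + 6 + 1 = -45*s^2 - 54*s - 9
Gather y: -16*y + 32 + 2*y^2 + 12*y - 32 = 2*y^2 - 4*y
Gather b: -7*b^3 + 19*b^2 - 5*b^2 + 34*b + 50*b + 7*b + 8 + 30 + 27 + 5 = -7*b^3 + 14*b^2 + 91*b + 70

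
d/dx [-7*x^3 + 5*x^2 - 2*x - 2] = -21*x^2 + 10*x - 2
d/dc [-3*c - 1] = -3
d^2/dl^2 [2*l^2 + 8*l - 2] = 4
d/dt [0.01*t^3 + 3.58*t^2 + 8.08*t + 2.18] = 0.03*t^2 + 7.16*t + 8.08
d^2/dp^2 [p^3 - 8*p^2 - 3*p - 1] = 6*p - 16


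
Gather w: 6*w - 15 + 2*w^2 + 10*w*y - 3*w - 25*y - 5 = 2*w^2 + w*(10*y + 3) - 25*y - 20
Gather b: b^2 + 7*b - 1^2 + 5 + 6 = b^2 + 7*b + 10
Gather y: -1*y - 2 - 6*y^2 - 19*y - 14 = -6*y^2 - 20*y - 16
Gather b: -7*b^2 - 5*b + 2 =-7*b^2 - 5*b + 2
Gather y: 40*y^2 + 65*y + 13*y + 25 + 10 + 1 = 40*y^2 + 78*y + 36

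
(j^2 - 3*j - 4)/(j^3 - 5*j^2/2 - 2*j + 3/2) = 2*(j - 4)/(2*j^2 - 7*j + 3)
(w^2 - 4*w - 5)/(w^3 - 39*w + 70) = (w + 1)/(w^2 + 5*w - 14)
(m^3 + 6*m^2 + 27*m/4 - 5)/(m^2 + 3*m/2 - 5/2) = (m^2 + 7*m/2 - 2)/(m - 1)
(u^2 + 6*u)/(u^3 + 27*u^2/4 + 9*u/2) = 4/(4*u + 3)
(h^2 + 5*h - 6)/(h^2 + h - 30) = (h - 1)/(h - 5)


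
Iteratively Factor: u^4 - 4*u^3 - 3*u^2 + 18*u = (u - 3)*(u^3 - u^2 - 6*u) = u*(u - 3)*(u^2 - u - 6) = u*(u - 3)^2*(u + 2)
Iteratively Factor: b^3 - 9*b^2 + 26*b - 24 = (b - 4)*(b^2 - 5*b + 6) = (b - 4)*(b - 3)*(b - 2)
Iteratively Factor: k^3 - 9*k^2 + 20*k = (k)*(k^2 - 9*k + 20) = k*(k - 4)*(k - 5)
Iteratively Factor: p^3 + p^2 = (p + 1)*(p^2) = p*(p + 1)*(p)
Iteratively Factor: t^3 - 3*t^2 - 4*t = (t + 1)*(t^2 - 4*t) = (t - 4)*(t + 1)*(t)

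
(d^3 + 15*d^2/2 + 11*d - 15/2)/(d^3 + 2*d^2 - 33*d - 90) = (d - 1/2)/(d - 6)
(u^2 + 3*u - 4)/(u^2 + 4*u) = (u - 1)/u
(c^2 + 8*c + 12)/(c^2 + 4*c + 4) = (c + 6)/(c + 2)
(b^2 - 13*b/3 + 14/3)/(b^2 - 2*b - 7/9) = 3*(b - 2)/(3*b + 1)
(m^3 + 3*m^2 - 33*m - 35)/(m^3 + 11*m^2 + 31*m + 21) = (m - 5)/(m + 3)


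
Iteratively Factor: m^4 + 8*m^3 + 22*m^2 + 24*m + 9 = (m + 1)*(m^3 + 7*m^2 + 15*m + 9) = (m + 1)^2*(m^2 + 6*m + 9) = (m + 1)^2*(m + 3)*(m + 3)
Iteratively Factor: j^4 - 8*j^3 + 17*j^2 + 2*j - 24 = (j - 2)*(j^3 - 6*j^2 + 5*j + 12) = (j - 2)*(j + 1)*(j^2 - 7*j + 12) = (j - 4)*(j - 2)*(j + 1)*(j - 3)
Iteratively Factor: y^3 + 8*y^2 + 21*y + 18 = (y + 3)*(y^2 + 5*y + 6) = (y + 3)^2*(y + 2)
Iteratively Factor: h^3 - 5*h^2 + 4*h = (h - 4)*(h^2 - h) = (h - 4)*(h - 1)*(h)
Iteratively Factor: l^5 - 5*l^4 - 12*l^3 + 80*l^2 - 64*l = (l - 1)*(l^4 - 4*l^3 - 16*l^2 + 64*l) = (l - 4)*(l - 1)*(l^3 - 16*l) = l*(l - 4)*(l - 1)*(l^2 - 16) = l*(l - 4)*(l - 1)*(l + 4)*(l - 4)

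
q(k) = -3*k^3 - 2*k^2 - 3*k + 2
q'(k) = -9*k^2 - 4*k - 3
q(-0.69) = 4.10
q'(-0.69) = -4.52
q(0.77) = -2.87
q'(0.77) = -11.42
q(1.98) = -35.07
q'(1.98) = -46.20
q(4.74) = -376.64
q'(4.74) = -224.17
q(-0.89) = 5.20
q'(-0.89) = -6.57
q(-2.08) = 26.58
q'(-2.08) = -33.62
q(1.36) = -13.33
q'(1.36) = -25.09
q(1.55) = -18.63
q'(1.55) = -30.82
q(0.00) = 2.00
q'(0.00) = -3.00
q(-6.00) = 596.00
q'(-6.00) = -303.00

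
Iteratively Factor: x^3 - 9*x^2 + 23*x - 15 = (x - 1)*(x^2 - 8*x + 15) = (x - 5)*(x - 1)*(x - 3)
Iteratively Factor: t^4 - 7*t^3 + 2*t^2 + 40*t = (t - 5)*(t^3 - 2*t^2 - 8*t) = (t - 5)*(t + 2)*(t^2 - 4*t) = (t - 5)*(t - 4)*(t + 2)*(t)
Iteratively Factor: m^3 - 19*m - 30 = (m + 2)*(m^2 - 2*m - 15) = (m + 2)*(m + 3)*(m - 5)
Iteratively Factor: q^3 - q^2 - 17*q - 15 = (q + 1)*(q^2 - 2*q - 15) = (q + 1)*(q + 3)*(q - 5)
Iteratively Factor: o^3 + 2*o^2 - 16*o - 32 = (o + 4)*(o^2 - 2*o - 8) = (o + 2)*(o + 4)*(o - 4)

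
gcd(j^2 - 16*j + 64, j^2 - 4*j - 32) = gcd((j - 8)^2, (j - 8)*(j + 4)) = j - 8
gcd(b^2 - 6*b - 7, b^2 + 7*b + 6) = b + 1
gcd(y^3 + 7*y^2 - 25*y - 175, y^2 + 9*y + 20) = y + 5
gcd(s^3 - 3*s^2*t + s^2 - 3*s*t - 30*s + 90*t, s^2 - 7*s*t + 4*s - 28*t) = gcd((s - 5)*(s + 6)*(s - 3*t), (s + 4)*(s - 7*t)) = 1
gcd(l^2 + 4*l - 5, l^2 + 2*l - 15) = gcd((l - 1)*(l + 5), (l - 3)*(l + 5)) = l + 5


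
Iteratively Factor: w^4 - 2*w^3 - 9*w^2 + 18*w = (w + 3)*(w^3 - 5*w^2 + 6*w) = (w - 2)*(w + 3)*(w^2 - 3*w) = w*(w - 2)*(w + 3)*(w - 3)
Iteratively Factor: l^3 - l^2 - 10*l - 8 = (l + 2)*(l^2 - 3*l - 4) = (l - 4)*(l + 2)*(l + 1)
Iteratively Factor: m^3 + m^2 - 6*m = (m + 3)*(m^2 - 2*m) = m*(m + 3)*(m - 2)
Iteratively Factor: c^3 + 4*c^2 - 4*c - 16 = (c + 4)*(c^2 - 4) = (c - 2)*(c + 4)*(c + 2)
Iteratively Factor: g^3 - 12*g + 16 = (g - 2)*(g^2 + 2*g - 8) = (g - 2)*(g + 4)*(g - 2)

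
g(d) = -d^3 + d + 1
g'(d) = 1 - 3*d^2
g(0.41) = 1.34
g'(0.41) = 0.50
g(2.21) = -7.58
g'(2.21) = -13.65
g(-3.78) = 51.23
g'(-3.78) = -41.87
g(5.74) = -182.38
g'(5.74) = -97.84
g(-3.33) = 34.60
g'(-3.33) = -32.27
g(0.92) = 1.14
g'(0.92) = -1.54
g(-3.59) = 43.68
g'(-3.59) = -37.66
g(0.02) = 1.02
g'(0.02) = 1.00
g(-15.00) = 3361.00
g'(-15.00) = -674.00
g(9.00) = -719.00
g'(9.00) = -242.00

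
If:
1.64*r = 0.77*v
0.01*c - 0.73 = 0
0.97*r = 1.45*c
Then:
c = 73.00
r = 109.12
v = 232.42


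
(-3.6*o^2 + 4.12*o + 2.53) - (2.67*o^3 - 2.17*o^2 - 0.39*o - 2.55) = -2.67*o^3 - 1.43*o^2 + 4.51*o + 5.08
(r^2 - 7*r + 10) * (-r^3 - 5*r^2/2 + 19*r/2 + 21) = -r^5 + 9*r^4/2 + 17*r^3 - 141*r^2/2 - 52*r + 210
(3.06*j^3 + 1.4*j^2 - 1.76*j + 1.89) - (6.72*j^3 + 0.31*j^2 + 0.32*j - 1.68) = -3.66*j^3 + 1.09*j^2 - 2.08*j + 3.57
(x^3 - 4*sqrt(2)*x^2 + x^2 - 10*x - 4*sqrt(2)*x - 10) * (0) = 0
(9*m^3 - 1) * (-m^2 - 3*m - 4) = -9*m^5 - 27*m^4 - 36*m^3 + m^2 + 3*m + 4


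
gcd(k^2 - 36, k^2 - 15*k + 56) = 1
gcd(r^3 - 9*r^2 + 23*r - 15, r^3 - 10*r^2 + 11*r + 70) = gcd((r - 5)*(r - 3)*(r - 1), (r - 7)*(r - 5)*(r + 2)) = r - 5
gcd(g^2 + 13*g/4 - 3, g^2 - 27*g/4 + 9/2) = g - 3/4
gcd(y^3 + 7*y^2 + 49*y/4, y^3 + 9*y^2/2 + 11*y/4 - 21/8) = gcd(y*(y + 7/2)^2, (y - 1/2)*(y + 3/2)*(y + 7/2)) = y + 7/2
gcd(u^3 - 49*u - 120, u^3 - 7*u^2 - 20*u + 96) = u - 8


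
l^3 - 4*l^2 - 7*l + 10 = (l - 5)*(l - 1)*(l + 2)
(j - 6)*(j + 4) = j^2 - 2*j - 24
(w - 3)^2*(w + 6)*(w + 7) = w^4 + 7*w^3 - 27*w^2 - 135*w + 378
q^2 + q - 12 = (q - 3)*(q + 4)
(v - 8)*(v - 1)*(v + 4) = v^3 - 5*v^2 - 28*v + 32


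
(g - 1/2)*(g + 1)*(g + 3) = g^3 + 7*g^2/2 + g - 3/2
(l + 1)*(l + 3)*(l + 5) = l^3 + 9*l^2 + 23*l + 15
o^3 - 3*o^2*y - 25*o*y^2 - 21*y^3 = (o - 7*y)*(o + y)*(o + 3*y)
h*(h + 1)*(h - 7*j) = h^3 - 7*h^2*j + h^2 - 7*h*j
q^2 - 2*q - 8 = (q - 4)*(q + 2)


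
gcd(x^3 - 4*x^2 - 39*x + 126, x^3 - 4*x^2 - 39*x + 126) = x^3 - 4*x^2 - 39*x + 126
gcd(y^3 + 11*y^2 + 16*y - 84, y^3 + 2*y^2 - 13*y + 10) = y - 2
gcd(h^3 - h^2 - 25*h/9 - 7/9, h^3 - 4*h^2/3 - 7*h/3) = h^2 - 4*h/3 - 7/3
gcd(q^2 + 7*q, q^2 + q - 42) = q + 7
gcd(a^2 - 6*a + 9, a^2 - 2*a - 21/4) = 1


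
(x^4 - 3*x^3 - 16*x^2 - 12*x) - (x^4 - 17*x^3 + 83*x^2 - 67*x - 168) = 14*x^3 - 99*x^2 + 55*x + 168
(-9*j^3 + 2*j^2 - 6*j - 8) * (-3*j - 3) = 27*j^4 + 21*j^3 + 12*j^2 + 42*j + 24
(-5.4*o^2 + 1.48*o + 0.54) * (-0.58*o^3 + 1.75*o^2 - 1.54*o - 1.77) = 3.132*o^5 - 10.3084*o^4 + 10.5928*o^3 + 8.2238*o^2 - 3.4512*o - 0.9558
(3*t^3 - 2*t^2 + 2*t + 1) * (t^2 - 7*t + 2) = 3*t^5 - 23*t^4 + 22*t^3 - 17*t^2 - 3*t + 2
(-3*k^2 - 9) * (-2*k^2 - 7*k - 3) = 6*k^4 + 21*k^3 + 27*k^2 + 63*k + 27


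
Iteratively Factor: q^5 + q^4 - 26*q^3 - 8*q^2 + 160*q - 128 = (q + 4)*(q^4 - 3*q^3 - 14*q^2 + 48*q - 32) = (q - 4)*(q + 4)*(q^3 + q^2 - 10*q + 8) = (q - 4)*(q - 1)*(q + 4)*(q^2 + 2*q - 8) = (q - 4)*(q - 1)*(q + 4)^2*(q - 2)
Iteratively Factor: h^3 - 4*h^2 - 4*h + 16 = (h - 4)*(h^2 - 4) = (h - 4)*(h + 2)*(h - 2)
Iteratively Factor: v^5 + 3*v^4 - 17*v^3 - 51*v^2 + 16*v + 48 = (v + 4)*(v^4 - v^3 - 13*v^2 + v + 12) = (v + 3)*(v + 4)*(v^3 - 4*v^2 - v + 4) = (v - 4)*(v + 3)*(v + 4)*(v^2 - 1) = (v - 4)*(v - 1)*(v + 3)*(v + 4)*(v + 1)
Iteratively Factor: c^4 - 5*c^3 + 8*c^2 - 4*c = (c)*(c^3 - 5*c^2 + 8*c - 4) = c*(c - 2)*(c^2 - 3*c + 2) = c*(c - 2)^2*(c - 1)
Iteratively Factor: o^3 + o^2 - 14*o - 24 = (o - 4)*(o^2 + 5*o + 6) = (o - 4)*(o + 2)*(o + 3)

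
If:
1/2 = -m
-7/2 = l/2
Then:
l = -7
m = -1/2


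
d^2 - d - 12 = (d - 4)*(d + 3)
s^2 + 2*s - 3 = (s - 1)*(s + 3)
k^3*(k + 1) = k^4 + k^3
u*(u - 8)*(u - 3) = u^3 - 11*u^2 + 24*u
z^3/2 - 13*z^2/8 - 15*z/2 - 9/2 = (z/2 + 1)*(z - 6)*(z + 3/4)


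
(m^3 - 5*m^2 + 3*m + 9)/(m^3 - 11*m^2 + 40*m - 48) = (m^2 - 2*m - 3)/(m^2 - 8*m + 16)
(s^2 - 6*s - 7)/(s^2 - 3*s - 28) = (s + 1)/(s + 4)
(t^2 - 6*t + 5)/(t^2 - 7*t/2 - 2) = 2*(-t^2 + 6*t - 5)/(-2*t^2 + 7*t + 4)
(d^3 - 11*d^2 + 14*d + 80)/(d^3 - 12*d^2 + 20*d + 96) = (d - 5)/(d - 6)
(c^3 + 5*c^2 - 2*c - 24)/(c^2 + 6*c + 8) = (c^2 + c - 6)/(c + 2)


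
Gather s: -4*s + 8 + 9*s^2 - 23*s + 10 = 9*s^2 - 27*s + 18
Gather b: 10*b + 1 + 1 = 10*b + 2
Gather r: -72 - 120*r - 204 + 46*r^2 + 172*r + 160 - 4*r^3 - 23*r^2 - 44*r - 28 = -4*r^3 + 23*r^2 + 8*r - 144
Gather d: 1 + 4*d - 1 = 4*d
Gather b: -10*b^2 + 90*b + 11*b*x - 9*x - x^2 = -10*b^2 + b*(11*x + 90) - x^2 - 9*x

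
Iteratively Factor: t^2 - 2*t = (t - 2)*(t)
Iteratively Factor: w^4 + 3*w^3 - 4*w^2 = (w)*(w^3 + 3*w^2 - 4*w) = w^2*(w^2 + 3*w - 4) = w^2*(w - 1)*(w + 4)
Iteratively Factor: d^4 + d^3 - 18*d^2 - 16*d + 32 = (d + 4)*(d^3 - 3*d^2 - 6*d + 8) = (d - 4)*(d + 4)*(d^2 + d - 2) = (d - 4)*(d + 2)*(d + 4)*(d - 1)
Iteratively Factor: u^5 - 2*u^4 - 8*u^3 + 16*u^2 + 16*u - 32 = (u - 2)*(u^4 - 8*u^2 + 16) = (u - 2)*(u + 2)*(u^3 - 2*u^2 - 4*u + 8) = (u - 2)^2*(u + 2)*(u^2 - 4) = (u - 2)^2*(u + 2)^2*(u - 2)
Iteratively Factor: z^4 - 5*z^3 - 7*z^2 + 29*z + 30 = (z - 5)*(z^3 - 7*z - 6) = (z - 5)*(z + 2)*(z^2 - 2*z - 3) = (z - 5)*(z - 3)*(z + 2)*(z + 1)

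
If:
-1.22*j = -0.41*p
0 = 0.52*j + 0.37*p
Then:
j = 0.00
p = 0.00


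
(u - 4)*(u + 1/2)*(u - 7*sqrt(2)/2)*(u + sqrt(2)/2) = u^4 - 3*sqrt(2)*u^3 - 7*u^3/2 - 11*u^2/2 + 21*sqrt(2)*u^2/2 + 6*sqrt(2)*u + 49*u/4 + 7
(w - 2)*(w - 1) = w^2 - 3*w + 2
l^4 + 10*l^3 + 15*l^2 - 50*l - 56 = (l - 2)*(l + 1)*(l + 4)*(l + 7)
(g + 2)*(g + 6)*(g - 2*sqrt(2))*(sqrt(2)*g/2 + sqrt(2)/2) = sqrt(2)*g^4/2 - 2*g^3 + 9*sqrt(2)*g^3/2 - 18*g^2 + 10*sqrt(2)*g^2 - 40*g + 6*sqrt(2)*g - 24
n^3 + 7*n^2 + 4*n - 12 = (n - 1)*(n + 2)*(n + 6)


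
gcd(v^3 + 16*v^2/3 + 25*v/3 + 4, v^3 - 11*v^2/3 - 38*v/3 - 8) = v^2 + 7*v/3 + 4/3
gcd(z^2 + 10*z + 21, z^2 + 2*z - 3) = z + 3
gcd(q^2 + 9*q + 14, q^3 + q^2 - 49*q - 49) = q + 7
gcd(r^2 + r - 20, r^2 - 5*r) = 1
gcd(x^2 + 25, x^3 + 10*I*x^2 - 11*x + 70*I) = x + 5*I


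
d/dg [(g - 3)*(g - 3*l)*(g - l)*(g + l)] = 4*g^3 - 9*g^2*l - 9*g^2 - 2*g*l^2 + 18*g*l + 3*l^3 + 3*l^2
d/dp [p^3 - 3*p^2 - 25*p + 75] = 3*p^2 - 6*p - 25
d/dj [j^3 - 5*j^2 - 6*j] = 3*j^2 - 10*j - 6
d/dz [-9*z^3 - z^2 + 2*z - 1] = -27*z^2 - 2*z + 2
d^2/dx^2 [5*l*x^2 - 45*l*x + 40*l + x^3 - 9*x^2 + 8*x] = 10*l + 6*x - 18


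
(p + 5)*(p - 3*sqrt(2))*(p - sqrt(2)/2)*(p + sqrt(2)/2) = p^4 - 3*sqrt(2)*p^3 + 5*p^3 - 15*sqrt(2)*p^2 - p^2/2 - 5*p/2 + 3*sqrt(2)*p/2 + 15*sqrt(2)/2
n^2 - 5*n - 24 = (n - 8)*(n + 3)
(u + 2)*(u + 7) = u^2 + 9*u + 14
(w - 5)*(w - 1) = w^2 - 6*w + 5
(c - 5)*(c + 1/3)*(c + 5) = c^3 + c^2/3 - 25*c - 25/3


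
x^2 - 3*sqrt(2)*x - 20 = (x - 5*sqrt(2))*(x + 2*sqrt(2))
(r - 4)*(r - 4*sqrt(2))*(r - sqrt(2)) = r^3 - 5*sqrt(2)*r^2 - 4*r^2 + 8*r + 20*sqrt(2)*r - 32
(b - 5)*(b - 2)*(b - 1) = b^3 - 8*b^2 + 17*b - 10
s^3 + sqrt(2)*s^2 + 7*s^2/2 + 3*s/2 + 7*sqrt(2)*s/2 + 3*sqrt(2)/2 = (s + 1/2)*(s + 3)*(s + sqrt(2))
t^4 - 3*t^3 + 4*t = t*(t - 2)^2*(t + 1)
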